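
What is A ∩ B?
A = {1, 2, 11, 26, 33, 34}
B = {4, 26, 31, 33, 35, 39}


Set A = {1, 2, 11, 26, 33, 34}
Set B = {4, 26, 31, 33, 35, 39}
A ∩ B includes only elements in both sets.
Check each element of A against B:
1 ✗, 2 ✗, 11 ✗, 26 ✓, 33 ✓, 34 ✗
A ∩ B = {26, 33}

{26, 33}


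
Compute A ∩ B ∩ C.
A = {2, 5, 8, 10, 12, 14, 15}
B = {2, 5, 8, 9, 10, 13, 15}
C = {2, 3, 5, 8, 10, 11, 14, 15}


Set A = {2, 5, 8, 10, 12, 14, 15}
Set B = {2, 5, 8, 9, 10, 13, 15}
Set C = {2, 3, 5, 8, 10, 11, 14, 15}
First, A ∩ B = {2, 5, 8, 10, 15}
Then, (A ∩ B) ∩ C = {2, 5, 8, 10, 15}

{2, 5, 8, 10, 15}


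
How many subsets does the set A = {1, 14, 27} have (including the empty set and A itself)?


Set A = {1, 14, 27}
|A| = 3
The power set P(A) contains all subsets of A.
|P(A)| = 2^|A| = 2^3 = 8

8


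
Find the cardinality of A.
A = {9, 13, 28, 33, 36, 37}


Set A = {9, 13, 28, 33, 36, 37}
Listing elements: 9, 13, 28, 33, 36, 37
Counting: 6 elements
|A| = 6

6


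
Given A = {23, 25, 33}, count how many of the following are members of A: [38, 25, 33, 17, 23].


Set A = {23, 25, 33}
Candidates: [38, 25, 33, 17, 23]
Check each candidate:
38 ∉ A, 25 ∈ A, 33 ∈ A, 17 ∉ A, 23 ∈ A
Count of candidates in A: 3

3


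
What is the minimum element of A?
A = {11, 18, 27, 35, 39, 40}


Set A = {11, 18, 27, 35, 39, 40}
Elements in ascending order: 11, 18, 27, 35, 39, 40
The smallest element is 11.

11


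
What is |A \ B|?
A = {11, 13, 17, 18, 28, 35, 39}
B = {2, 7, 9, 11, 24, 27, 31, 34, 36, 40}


Set A = {11, 13, 17, 18, 28, 35, 39}
Set B = {2, 7, 9, 11, 24, 27, 31, 34, 36, 40}
A \ B = {13, 17, 18, 28, 35, 39}
|A \ B| = 6

6


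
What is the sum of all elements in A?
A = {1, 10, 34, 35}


Set A = {1, 10, 34, 35}
Sum = 1 + 10 + 34 + 35 = 80

80


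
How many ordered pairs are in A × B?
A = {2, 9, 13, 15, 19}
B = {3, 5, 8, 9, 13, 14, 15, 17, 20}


Set A = {2, 9, 13, 15, 19} has 5 elements.
Set B = {3, 5, 8, 9, 13, 14, 15, 17, 20} has 9 elements.
|A × B| = |A| × |B| = 5 × 9 = 45

45


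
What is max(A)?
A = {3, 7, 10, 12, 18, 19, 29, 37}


Set A = {3, 7, 10, 12, 18, 19, 29, 37}
Elements in ascending order: 3, 7, 10, 12, 18, 19, 29, 37
The largest element is 37.

37


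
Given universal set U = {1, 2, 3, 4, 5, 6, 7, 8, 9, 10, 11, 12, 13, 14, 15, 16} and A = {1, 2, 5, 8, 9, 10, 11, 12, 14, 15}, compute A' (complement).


Universal set U = {1, 2, 3, 4, 5, 6, 7, 8, 9, 10, 11, 12, 13, 14, 15, 16}
Set A = {1, 2, 5, 8, 9, 10, 11, 12, 14, 15}
A' = U \ A = elements in U but not in A
Checking each element of U:
1 (in A, exclude), 2 (in A, exclude), 3 (not in A, include), 4 (not in A, include), 5 (in A, exclude), 6 (not in A, include), 7 (not in A, include), 8 (in A, exclude), 9 (in A, exclude), 10 (in A, exclude), 11 (in A, exclude), 12 (in A, exclude), 13 (not in A, include), 14 (in A, exclude), 15 (in A, exclude), 16 (not in A, include)
A' = {3, 4, 6, 7, 13, 16}

{3, 4, 6, 7, 13, 16}


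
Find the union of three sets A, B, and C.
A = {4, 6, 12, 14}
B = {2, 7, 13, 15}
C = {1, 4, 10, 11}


Set A = {4, 6, 12, 14}
Set B = {2, 7, 13, 15}
Set C = {1, 4, 10, 11}
First, A ∪ B = {2, 4, 6, 7, 12, 13, 14, 15}
Then, (A ∪ B) ∪ C = {1, 2, 4, 6, 7, 10, 11, 12, 13, 14, 15}

{1, 2, 4, 6, 7, 10, 11, 12, 13, 14, 15}


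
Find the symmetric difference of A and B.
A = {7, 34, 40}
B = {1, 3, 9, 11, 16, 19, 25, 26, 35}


Set A = {7, 34, 40}
Set B = {1, 3, 9, 11, 16, 19, 25, 26, 35}
A △ B = (A \ B) ∪ (B \ A)
Elements in A but not B: {7, 34, 40}
Elements in B but not A: {1, 3, 9, 11, 16, 19, 25, 26, 35}
A △ B = {1, 3, 7, 9, 11, 16, 19, 25, 26, 34, 35, 40}

{1, 3, 7, 9, 11, 16, 19, 25, 26, 34, 35, 40}


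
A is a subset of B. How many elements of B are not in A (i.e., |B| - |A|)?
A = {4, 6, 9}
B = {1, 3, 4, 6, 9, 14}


Set A = {4, 6, 9}, |A| = 3
Set B = {1, 3, 4, 6, 9, 14}, |B| = 6
Since A ⊆ B: B \ A = {1, 3, 14}
|B| - |A| = 6 - 3 = 3

3


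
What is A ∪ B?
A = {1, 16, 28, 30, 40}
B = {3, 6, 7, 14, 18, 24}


Set A = {1, 16, 28, 30, 40}
Set B = {3, 6, 7, 14, 18, 24}
A ∪ B includes all elements in either set.
Elements from A: {1, 16, 28, 30, 40}
Elements from B not already included: {3, 6, 7, 14, 18, 24}
A ∪ B = {1, 3, 6, 7, 14, 16, 18, 24, 28, 30, 40}

{1, 3, 6, 7, 14, 16, 18, 24, 28, 30, 40}


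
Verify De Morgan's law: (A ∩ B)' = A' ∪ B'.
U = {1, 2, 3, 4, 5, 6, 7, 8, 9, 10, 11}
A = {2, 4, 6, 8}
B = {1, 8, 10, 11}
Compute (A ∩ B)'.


U = {1, 2, 3, 4, 5, 6, 7, 8, 9, 10, 11}
A = {2, 4, 6, 8}, B = {1, 8, 10, 11}
A ∩ B = {8}
(A ∩ B)' = U \ (A ∩ B) = {1, 2, 3, 4, 5, 6, 7, 9, 10, 11}
Verification via A' ∪ B': A' = {1, 3, 5, 7, 9, 10, 11}, B' = {2, 3, 4, 5, 6, 7, 9}
A' ∪ B' = {1, 2, 3, 4, 5, 6, 7, 9, 10, 11} ✓

{1, 2, 3, 4, 5, 6, 7, 9, 10, 11}


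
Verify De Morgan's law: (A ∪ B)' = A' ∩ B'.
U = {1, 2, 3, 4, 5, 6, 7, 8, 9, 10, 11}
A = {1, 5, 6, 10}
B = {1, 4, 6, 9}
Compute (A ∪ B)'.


U = {1, 2, 3, 4, 5, 6, 7, 8, 9, 10, 11}
A = {1, 5, 6, 10}, B = {1, 4, 6, 9}
A ∪ B = {1, 4, 5, 6, 9, 10}
(A ∪ B)' = U \ (A ∪ B) = {2, 3, 7, 8, 11}
Verification via A' ∩ B': A' = {2, 3, 4, 7, 8, 9, 11}, B' = {2, 3, 5, 7, 8, 10, 11}
A' ∩ B' = {2, 3, 7, 8, 11} ✓

{2, 3, 7, 8, 11}


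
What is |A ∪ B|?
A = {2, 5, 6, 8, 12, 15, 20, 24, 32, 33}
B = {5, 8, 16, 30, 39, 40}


Set A = {2, 5, 6, 8, 12, 15, 20, 24, 32, 33}, |A| = 10
Set B = {5, 8, 16, 30, 39, 40}, |B| = 6
A ∩ B = {5, 8}, |A ∩ B| = 2
|A ∪ B| = |A| + |B| - |A ∩ B| = 10 + 6 - 2 = 14

14


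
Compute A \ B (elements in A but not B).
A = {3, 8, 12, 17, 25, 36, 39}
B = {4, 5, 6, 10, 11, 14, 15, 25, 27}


Set A = {3, 8, 12, 17, 25, 36, 39}
Set B = {4, 5, 6, 10, 11, 14, 15, 25, 27}
A \ B includes elements in A that are not in B.
Check each element of A:
3 (not in B, keep), 8 (not in B, keep), 12 (not in B, keep), 17 (not in B, keep), 25 (in B, remove), 36 (not in B, keep), 39 (not in B, keep)
A \ B = {3, 8, 12, 17, 36, 39}

{3, 8, 12, 17, 36, 39}


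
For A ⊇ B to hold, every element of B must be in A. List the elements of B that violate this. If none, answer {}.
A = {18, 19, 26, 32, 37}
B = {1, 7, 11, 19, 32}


Set A = {18, 19, 26, 32, 37}
Set B = {1, 7, 11, 19, 32}
Check each element of B against A:
1 ∉ A (include), 7 ∉ A (include), 11 ∉ A (include), 19 ∈ A, 32 ∈ A
Elements of B not in A: {1, 7, 11}

{1, 7, 11}


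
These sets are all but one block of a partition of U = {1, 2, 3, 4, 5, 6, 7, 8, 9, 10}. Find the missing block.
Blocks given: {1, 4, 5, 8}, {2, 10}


U = {1, 2, 3, 4, 5, 6, 7, 8, 9, 10}
Shown blocks: {1, 4, 5, 8}, {2, 10}
A partition's blocks are pairwise disjoint and cover U, so the missing block = U \ (union of shown blocks).
Union of shown blocks: {1, 2, 4, 5, 8, 10}
Missing block = U \ (union) = {3, 6, 7, 9}

{3, 6, 7, 9}


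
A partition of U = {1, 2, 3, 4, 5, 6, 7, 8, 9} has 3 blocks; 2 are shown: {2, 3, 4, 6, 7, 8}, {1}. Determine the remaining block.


U = {1, 2, 3, 4, 5, 6, 7, 8, 9}
Shown blocks: {2, 3, 4, 6, 7, 8}, {1}
A partition's blocks are pairwise disjoint and cover U, so the missing block = U \ (union of shown blocks).
Union of shown blocks: {1, 2, 3, 4, 6, 7, 8}
Missing block = U \ (union) = {5, 9}

{5, 9}


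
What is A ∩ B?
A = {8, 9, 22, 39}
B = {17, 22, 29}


Set A = {8, 9, 22, 39}
Set B = {17, 22, 29}
A ∩ B includes only elements in both sets.
Check each element of A against B:
8 ✗, 9 ✗, 22 ✓, 39 ✗
A ∩ B = {22}

{22}


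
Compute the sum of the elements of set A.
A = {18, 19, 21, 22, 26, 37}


Set A = {18, 19, 21, 22, 26, 37}
Sum = 18 + 19 + 21 + 22 + 26 + 37 = 143

143


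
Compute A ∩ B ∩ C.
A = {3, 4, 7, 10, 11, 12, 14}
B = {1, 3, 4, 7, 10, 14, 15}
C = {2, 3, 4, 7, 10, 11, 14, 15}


Set A = {3, 4, 7, 10, 11, 12, 14}
Set B = {1, 3, 4, 7, 10, 14, 15}
Set C = {2, 3, 4, 7, 10, 11, 14, 15}
First, A ∩ B = {3, 4, 7, 10, 14}
Then, (A ∩ B) ∩ C = {3, 4, 7, 10, 14}

{3, 4, 7, 10, 14}


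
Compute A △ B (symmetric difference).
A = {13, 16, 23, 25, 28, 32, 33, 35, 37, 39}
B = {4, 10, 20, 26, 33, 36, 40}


Set A = {13, 16, 23, 25, 28, 32, 33, 35, 37, 39}
Set B = {4, 10, 20, 26, 33, 36, 40}
A △ B = (A \ B) ∪ (B \ A)
Elements in A but not B: {13, 16, 23, 25, 28, 32, 35, 37, 39}
Elements in B but not A: {4, 10, 20, 26, 36, 40}
A △ B = {4, 10, 13, 16, 20, 23, 25, 26, 28, 32, 35, 36, 37, 39, 40}

{4, 10, 13, 16, 20, 23, 25, 26, 28, 32, 35, 36, 37, 39, 40}


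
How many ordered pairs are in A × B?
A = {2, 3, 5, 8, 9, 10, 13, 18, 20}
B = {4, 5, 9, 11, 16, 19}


Set A = {2, 3, 5, 8, 9, 10, 13, 18, 20} has 9 elements.
Set B = {4, 5, 9, 11, 16, 19} has 6 elements.
|A × B| = |A| × |B| = 9 × 6 = 54

54


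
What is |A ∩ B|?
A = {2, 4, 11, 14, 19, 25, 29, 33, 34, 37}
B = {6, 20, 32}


Set A = {2, 4, 11, 14, 19, 25, 29, 33, 34, 37}
Set B = {6, 20, 32}
A ∩ B = {}
|A ∩ B| = 0

0


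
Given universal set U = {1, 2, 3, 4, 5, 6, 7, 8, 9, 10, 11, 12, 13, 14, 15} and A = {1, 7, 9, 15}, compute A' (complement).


Universal set U = {1, 2, 3, 4, 5, 6, 7, 8, 9, 10, 11, 12, 13, 14, 15}
Set A = {1, 7, 9, 15}
A' = U \ A = elements in U but not in A
Checking each element of U:
1 (in A, exclude), 2 (not in A, include), 3 (not in A, include), 4 (not in A, include), 5 (not in A, include), 6 (not in A, include), 7 (in A, exclude), 8 (not in A, include), 9 (in A, exclude), 10 (not in A, include), 11 (not in A, include), 12 (not in A, include), 13 (not in A, include), 14 (not in A, include), 15 (in A, exclude)
A' = {2, 3, 4, 5, 6, 8, 10, 11, 12, 13, 14}

{2, 3, 4, 5, 6, 8, 10, 11, 12, 13, 14}


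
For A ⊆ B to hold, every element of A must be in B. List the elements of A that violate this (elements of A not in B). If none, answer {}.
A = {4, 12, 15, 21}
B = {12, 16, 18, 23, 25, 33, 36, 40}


Set A = {4, 12, 15, 21}
Set B = {12, 16, 18, 23, 25, 33, 36, 40}
Check each element of A against B:
4 ∉ B (include), 12 ∈ B, 15 ∉ B (include), 21 ∉ B (include)
Elements of A not in B: {4, 15, 21}

{4, 15, 21}


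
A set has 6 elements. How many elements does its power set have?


The set has 6 elements.
The power set contains all possible subsets.
|P(A)| = 2^|A| = 2^6 = 64

64


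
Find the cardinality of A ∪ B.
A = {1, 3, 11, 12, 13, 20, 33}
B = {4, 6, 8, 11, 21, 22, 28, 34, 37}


Set A = {1, 3, 11, 12, 13, 20, 33}, |A| = 7
Set B = {4, 6, 8, 11, 21, 22, 28, 34, 37}, |B| = 9
A ∩ B = {11}, |A ∩ B| = 1
|A ∪ B| = |A| + |B| - |A ∩ B| = 7 + 9 - 1 = 15

15


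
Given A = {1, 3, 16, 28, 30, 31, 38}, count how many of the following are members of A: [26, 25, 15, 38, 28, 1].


Set A = {1, 3, 16, 28, 30, 31, 38}
Candidates: [26, 25, 15, 38, 28, 1]
Check each candidate:
26 ∉ A, 25 ∉ A, 15 ∉ A, 38 ∈ A, 28 ∈ A, 1 ∈ A
Count of candidates in A: 3

3


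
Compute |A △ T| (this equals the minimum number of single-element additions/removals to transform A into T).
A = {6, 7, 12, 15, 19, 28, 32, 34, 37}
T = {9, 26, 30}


Set A = {6, 7, 12, 15, 19, 28, 32, 34, 37}
Set T = {9, 26, 30}
Elements to remove from A (in A, not in T): {6, 7, 12, 15, 19, 28, 32, 34, 37} → 9 removals
Elements to add to A (in T, not in A): {9, 26, 30} → 3 additions
Total edits = 9 + 3 = 12

12


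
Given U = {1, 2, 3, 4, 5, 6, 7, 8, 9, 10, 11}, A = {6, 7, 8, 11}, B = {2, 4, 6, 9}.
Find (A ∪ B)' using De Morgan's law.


U = {1, 2, 3, 4, 5, 6, 7, 8, 9, 10, 11}
A = {6, 7, 8, 11}, B = {2, 4, 6, 9}
A ∪ B = {2, 4, 6, 7, 8, 9, 11}
(A ∪ B)' = U \ (A ∪ B) = {1, 3, 5, 10}
Verification via A' ∩ B': A' = {1, 2, 3, 4, 5, 9, 10}, B' = {1, 3, 5, 7, 8, 10, 11}
A' ∩ B' = {1, 3, 5, 10} ✓

{1, 3, 5, 10}


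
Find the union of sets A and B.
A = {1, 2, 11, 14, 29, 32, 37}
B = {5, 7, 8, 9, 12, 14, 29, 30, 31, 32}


Set A = {1, 2, 11, 14, 29, 32, 37}
Set B = {5, 7, 8, 9, 12, 14, 29, 30, 31, 32}
A ∪ B includes all elements in either set.
Elements from A: {1, 2, 11, 14, 29, 32, 37}
Elements from B not already included: {5, 7, 8, 9, 12, 30, 31}
A ∪ B = {1, 2, 5, 7, 8, 9, 11, 12, 14, 29, 30, 31, 32, 37}

{1, 2, 5, 7, 8, 9, 11, 12, 14, 29, 30, 31, 32, 37}


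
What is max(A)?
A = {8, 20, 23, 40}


Set A = {8, 20, 23, 40}
Elements in ascending order: 8, 20, 23, 40
The largest element is 40.

40


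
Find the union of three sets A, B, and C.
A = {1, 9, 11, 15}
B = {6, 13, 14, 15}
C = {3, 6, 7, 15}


Set A = {1, 9, 11, 15}
Set B = {6, 13, 14, 15}
Set C = {3, 6, 7, 15}
First, A ∪ B = {1, 6, 9, 11, 13, 14, 15}
Then, (A ∪ B) ∪ C = {1, 3, 6, 7, 9, 11, 13, 14, 15}

{1, 3, 6, 7, 9, 11, 13, 14, 15}


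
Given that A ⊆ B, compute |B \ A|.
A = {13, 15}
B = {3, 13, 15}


Set A = {13, 15}, |A| = 2
Set B = {3, 13, 15}, |B| = 3
Since A ⊆ B: B \ A = {3}
|B| - |A| = 3 - 2 = 1

1


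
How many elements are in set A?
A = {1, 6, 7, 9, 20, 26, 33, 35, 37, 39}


Set A = {1, 6, 7, 9, 20, 26, 33, 35, 37, 39}
Listing elements: 1, 6, 7, 9, 20, 26, 33, 35, 37, 39
Counting: 10 elements
|A| = 10

10


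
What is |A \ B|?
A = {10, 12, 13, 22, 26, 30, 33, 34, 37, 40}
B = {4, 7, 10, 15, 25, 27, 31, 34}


Set A = {10, 12, 13, 22, 26, 30, 33, 34, 37, 40}
Set B = {4, 7, 10, 15, 25, 27, 31, 34}
A \ B = {12, 13, 22, 26, 30, 33, 37, 40}
|A \ B| = 8

8


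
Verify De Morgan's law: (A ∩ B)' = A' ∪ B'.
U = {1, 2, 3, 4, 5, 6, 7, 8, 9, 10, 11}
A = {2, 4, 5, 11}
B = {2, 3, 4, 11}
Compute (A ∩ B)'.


U = {1, 2, 3, 4, 5, 6, 7, 8, 9, 10, 11}
A = {2, 4, 5, 11}, B = {2, 3, 4, 11}
A ∩ B = {2, 4, 11}
(A ∩ B)' = U \ (A ∩ B) = {1, 3, 5, 6, 7, 8, 9, 10}
Verification via A' ∪ B': A' = {1, 3, 6, 7, 8, 9, 10}, B' = {1, 5, 6, 7, 8, 9, 10}
A' ∪ B' = {1, 3, 5, 6, 7, 8, 9, 10} ✓

{1, 3, 5, 6, 7, 8, 9, 10}


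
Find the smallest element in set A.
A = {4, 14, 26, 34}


Set A = {4, 14, 26, 34}
Elements in ascending order: 4, 14, 26, 34
The smallest element is 4.

4


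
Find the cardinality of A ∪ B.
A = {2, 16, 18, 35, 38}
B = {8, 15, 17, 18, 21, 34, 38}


Set A = {2, 16, 18, 35, 38}, |A| = 5
Set B = {8, 15, 17, 18, 21, 34, 38}, |B| = 7
A ∩ B = {18, 38}, |A ∩ B| = 2
|A ∪ B| = |A| + |B| - |A ∩ B| = 5 + 7 - 2 = 10

10


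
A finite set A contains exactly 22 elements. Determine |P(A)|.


The set has 22 elements.
The power set contains all possible subsets.
|P(A)| = 2^|A| = 2^22 = 4194304

4194304


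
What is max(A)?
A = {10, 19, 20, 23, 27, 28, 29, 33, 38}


Set A = {10, 19, 20, 23, 27, 28, 29, 33, 38}
Elements in ascending order: 10, 19, 20, 23, 27, 28, 29, 33, 38
The largest element is 38.

38


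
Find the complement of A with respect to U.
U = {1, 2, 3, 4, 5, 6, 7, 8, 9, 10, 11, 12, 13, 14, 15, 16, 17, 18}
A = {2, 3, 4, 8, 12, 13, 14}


Universal set U = {1, 2, 3, 4, 5, 6, 7, 8, 9, 10, 11, 12, 13, 14, 15, 16, 17, 18}
Set A = {2, 3, 4, 8, 12, 13, 14}
A' = U \ A = elements in U but not in A
Checking each element of U:
1 (not in A, include), 2 (in A, exclude), 3 (in A, exclude), 4 (in A, exclude), 5 (not in A, include), 6 (not in A, include), 7 (not in A, include), 8 (in A, exclude), 9 (not in A, include), 10 (not in A, include), 11 (not in A, include), 12 (in A, exclude), 13 (in A, exclude), 14 (in A, exclude), 15 (not in A, include), 16 (not in A, include), 17 (not in A, include), 18 (not in A, include)
A' = {1, 5, 6, 7, 9, 10, 11, 15, 16, 17, 18}

{1, 5, 6, 7, 9, 10, 11, 15, 16, 17, 18}


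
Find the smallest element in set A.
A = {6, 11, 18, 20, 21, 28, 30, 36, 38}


Set A = {6, 11, 18, 20, 21, 28, 30, 36, 38}
Elements in ascending order: 6, 11, 18, 20, 21, 28, 30, 36, 38
The smallest element is 6.

6


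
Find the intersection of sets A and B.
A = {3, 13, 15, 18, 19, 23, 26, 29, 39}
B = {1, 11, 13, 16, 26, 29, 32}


Set A = {3, 13, 15, 18, 19, 23, 26, 29, 39}
Set B = {1, 11, 13, 16, 26, 29, 32}
A ∩ B includes only elements in both sets.
Check each element of A against B:
3 ✗, 13 ✓, 15 ✗, 18 ✗, 19 ✗, 23 ✗, 26 ✓, 29 ✓, 39 ✗
A ∩ B = {13, 26, 29}

{13, 26, 29}


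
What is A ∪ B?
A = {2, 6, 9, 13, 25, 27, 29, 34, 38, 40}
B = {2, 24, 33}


Set A = {2, 6, 9, 13, 25, 27, 29, 34, 38, 40}
Set B = {2, 24, 33}
A ∪ B includes all elements in either set.
Elements from A: {2, 6, 9, 13, 25, 27, 29, 34, 38, 40}
Elements from B not already included: {24, 33}
A ∪ B = {2, 6, 9, 13, 24, 25, 27, 29, 33, 34, 38, 40}

{2, 6, 9, 13, 24, 25, 27, 29, 33, 34, 38, 40}


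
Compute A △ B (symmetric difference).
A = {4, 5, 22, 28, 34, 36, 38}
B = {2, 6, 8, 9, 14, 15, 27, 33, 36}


Set A = {4, 5, 22, 28, 34, 36, 38}
Set B = {2, 6, 8, 9, 14, 15, 27, 33, 36}
A △ B = (A \ B) ∪ (B \ A)
Elements in A but not B: {4, 5, 22, 28, 34, 38}
Elements in B but not A: {2, 6, 8, 9, 14, 15, 27, 33}
A △ B = {2, 4, 5, 6, 8, 9, 14, 15, 22, 27, 28, 33, 34, 38}

{2, 4, 5, 6, 8, 9, 14, 15, 22, 27, 28, 33, 34, 38}


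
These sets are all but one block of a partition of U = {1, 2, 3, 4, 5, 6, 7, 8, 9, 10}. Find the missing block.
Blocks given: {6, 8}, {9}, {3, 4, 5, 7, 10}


U = {1, 2, 3, 4, 5, 6, 7, 8, 9, 10}
Shown blocks: {6, 8}, {9}, {3, 4, 5, 7, 10}
A partition's blocks are pairwise disjoint and cover U, so the missing block = U \ (union of shown blocks).
Union of shown blocks: {3, 4, 5, 6, 7, 8, 9, 10}
Missing block = U \ (union) = {1, 2}

{1, 2}


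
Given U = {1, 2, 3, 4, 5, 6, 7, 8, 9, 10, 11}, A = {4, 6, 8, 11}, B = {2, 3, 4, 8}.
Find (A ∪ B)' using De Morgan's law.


U = {1, 2, 3, 4, 5, 6, 7, 8, 9, 10, 11}
A = {4, 6, 8, 11}, B = {2, 3, 4, 8}
A ∪ B = {2, 3, 4, 6, 8, 11}
(A ∪ B)' = U \ (A ∪ B) = {1, 5, 7, 9, 10}
Verification via A' ∩ B': A' = {1, 2, 3, 5, 7, 9, 10}, B' = {1, 5, 6, 7, 9, 10, 11}
A' ∩ B' = {1, 5, 7, 9, 10} ✓

{1, 5, 7, 9, 10}


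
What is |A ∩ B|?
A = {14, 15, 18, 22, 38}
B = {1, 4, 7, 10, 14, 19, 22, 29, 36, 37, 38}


Set A = {14, 15, 18, 22, 38}
Set B = {1, 4, 7, 10, 14, 19, 22, 29, 36, 37, 38}
A ∩ B = {14, 22, 38}
|A ∩ B| = 3

3


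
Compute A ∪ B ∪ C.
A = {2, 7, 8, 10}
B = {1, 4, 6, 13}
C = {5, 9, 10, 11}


Set A = {2, 7, 8, 10}
Set B = {1, 4, 6, 13}
Set C = {5, 9, 10, 11}
First, A ∪ B = {1, 2, 4, 6, 7, 8, 10, 13}
Then, (A ∪ B) ∪ C = {1, 2, 4, 5, 6, 7, 8, 9, 10, 11, 13}

{1, 2, 4, 5, 6, 7, 8, 9, 10, 11, 13}


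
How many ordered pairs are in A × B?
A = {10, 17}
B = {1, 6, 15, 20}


Set A = {10, 17} has 2 elements.
Set B = {1, 6, 15, 20} has 4 elements.
|A × B| = |A| × |B| = 2 × 4 = 8

8


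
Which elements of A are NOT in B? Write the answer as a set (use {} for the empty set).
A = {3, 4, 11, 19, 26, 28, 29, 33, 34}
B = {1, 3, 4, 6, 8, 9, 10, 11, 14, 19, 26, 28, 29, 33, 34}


Set A = {3, 4, 11, 19, 26, 28, 29, 33, 34}
Set B = {1, 3, 4, 6, 8, 9, 10, 11, 14, 19, 26, 28, 29, 33, 34}
Check each element of A against B:
3 ∈ B, 4 ∈ B, 11 ∈ B, 19 ∈ B, 26 ∈ B, 28 ∈ B, 29 ∈ B, 33 ∈ B, 34 ∈ B
Elements of A not in B: {}

{}


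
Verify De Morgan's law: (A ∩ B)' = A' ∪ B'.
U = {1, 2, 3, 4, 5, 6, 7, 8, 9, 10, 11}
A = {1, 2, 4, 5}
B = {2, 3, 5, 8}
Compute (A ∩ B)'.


U = {1, 2, 3, 4, 5, 6, 7, 8, 9, 10, 11}
A = {1, 2, 4, 5}, B = {2, 3, 5, 8}
A ∩ B = {2, 5}
(A ∩ B)' = U \ (A ∩ B) = {1, 3, 4, 6, 7, 8, 9, 10, 11}
Verification via A' ∪ B': A' = {3, 6, 7, 8, 9, 10, 11}, B' = {1, 4, 6, 7, 9, 10, 11}
A' ∪ B' = {1, 3, 4, 6, 7, 8, 9, 10, 11} ✓

{1, 3, 4, 6, 7, 8, 9, 10, 11}


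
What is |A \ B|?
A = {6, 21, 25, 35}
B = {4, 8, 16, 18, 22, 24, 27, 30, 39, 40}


Set A = {6, 21, 25, 35}
Set B = {4, 8, 16, 18, 22, 24, 27, 30, 39, 40}
A \ B = {6, 21, 25, 35}
|A \ B| = 4

4


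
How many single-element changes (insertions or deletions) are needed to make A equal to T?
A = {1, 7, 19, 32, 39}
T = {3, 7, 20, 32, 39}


Set A = {1, 7, 19, 32, 39}
Set T = {3, 7, 20, 32, 39}
Elements to remove from A (in A, not in T): {1, 19} → 2 removals
Elements to add to A (in T, not in A): {3, 20} → 2 additions
Total edits = 2 + 2 = 4

4


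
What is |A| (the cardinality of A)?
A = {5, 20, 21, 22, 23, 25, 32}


Set A = {5, 20, 21, 22, 23, 25, 32}
Listing elements: 5, 20, 21, 22, 23, 25, 32
Counting: 7 elements
|A| = 7

7


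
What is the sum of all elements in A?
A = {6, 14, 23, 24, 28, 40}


Set A = {6, 14, 23, 24, 28, 40}
Sum = 6 + 14 + 23 + 24 + 28 + 40 = 135

135


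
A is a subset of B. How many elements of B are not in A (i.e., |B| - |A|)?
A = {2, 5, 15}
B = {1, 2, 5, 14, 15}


Set A = {2, 5, 15}, |A| = 3
Set B = {1, 2, 5, 14, 15}, |B| = 5
Since A ⊆ B: B \ A = {1, 14}
|B| - |A| = 5 - 3 = 2

2


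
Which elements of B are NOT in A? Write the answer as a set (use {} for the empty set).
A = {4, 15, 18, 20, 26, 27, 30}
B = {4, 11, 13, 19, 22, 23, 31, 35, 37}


Set A = {4, 15, 18, 20, 26, 27, 30}
Set B = {4, 11, 13, 19, 22, 23, 31, 35, 37}
Check each element of B against A:
4 ∈ A, 11 ∉ A (include), 13 ∉ A (include), 19 ∉ A (include), 22 ∉ A (include), 23 ∉ A (include), 31 ∉ A (include), 35 ∉ A (include), 37 ∉ A (include)
Elements of B not in A: {11, 13, 19, 22, 23, 31, 35, 37}

{11, 13, 19, 22, 23, 31, 35, 37}


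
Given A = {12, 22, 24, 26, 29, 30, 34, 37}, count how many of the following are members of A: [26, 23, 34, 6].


Set A = {12, 22, 24, 26, 29, 30, 34, 37}
Candidates: [26, 23, 34, 6]
Check each candidate:
26 ∈ A, 23 ∉ A, 34 ∈ A, 6 ∉ A
Count of candidates in A: 2

2


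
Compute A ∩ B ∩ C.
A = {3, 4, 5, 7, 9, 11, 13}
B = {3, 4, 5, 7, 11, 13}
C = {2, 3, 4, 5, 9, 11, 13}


Set A = {3, 4, 5, 7, 9, 11, 13}
Set B = {3, 4, 5, 7, 11, 13}
Set C = {2, 3, 4, 5, 9, 11, 13}
First, A ∩ B = {3, 4, 5, 7, 11, 13}
Then, (A ∩ B) ∩ C = {3, 4, 5, 11, 13}

{3, 4, 5, 11, 13}


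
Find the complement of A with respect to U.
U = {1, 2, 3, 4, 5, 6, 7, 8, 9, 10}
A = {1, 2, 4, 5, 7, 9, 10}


Universal set U = {1, 2, 3, 4, 5, 6, 7, 8, 9, 10}
Set A = {1, 2, 4, 5, 7, 9, 10}
A' = U \ A = elements in U but not in A
Checking each element of U:
1 (in A, exclude), 2 (in A, exclude), 3 (not in A, include), 4 (in A, exclude), 5 (in A, exclude), 6 (not in A, include), 7 (in A, exclude), 8 (not in A, include), 9 (in A, exclude), 10 (in A, exclude)
A' = {3, 6, 8}

{3, 6, 8}


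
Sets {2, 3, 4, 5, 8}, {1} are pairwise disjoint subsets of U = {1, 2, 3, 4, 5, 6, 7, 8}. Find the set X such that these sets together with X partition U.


U = {1, 2, 3, 4, 5, 6, 7, 8}
Shown blocks: {2, 3, 4, 5, 8}, {1}
A partition's blocks are pairwise disjoint and cover U, so the missing block = U \ (union of shown blocks).
Union of shown blocks: {1, 2, 3, 4, 5, 8}
Missing block = U \ (union) = {6, 7}

{6, 7}


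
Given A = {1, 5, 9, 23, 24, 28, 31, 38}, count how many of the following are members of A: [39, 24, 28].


Set A = {1, 5, 9, 23, 24, 28, 31, 38}
Candidates: [39, 24, 28]
Check each candidate:
39 ∉ A, 24 ∈ A, 28 ∈ A
Count of candidates in A: 2

2


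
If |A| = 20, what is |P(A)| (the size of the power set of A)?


The set has 20 elements.
The power set contains all possible subsets.
|P(A)| = 2^|A| = 2^20 = 1048576

1048576


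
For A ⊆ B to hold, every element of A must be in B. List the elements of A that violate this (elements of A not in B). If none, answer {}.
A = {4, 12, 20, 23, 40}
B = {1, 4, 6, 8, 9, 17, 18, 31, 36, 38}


Set A = {4, 12, 20, 23, 40}
Set B = {1, 4, 6, 8, 9, 17, 18, 31, 36, 38}
Check each element of A against B:
4 ∈ B, 12 ∉ B (include), 20 ∉ B (include), 23 ∉ B (include), 40 ∉ B (include)
Elements of A not in B: {12, 20, 23, 40}

{12, 20, 23, 40}


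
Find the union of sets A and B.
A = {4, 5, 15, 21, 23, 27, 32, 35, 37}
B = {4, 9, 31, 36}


Set A = {4, 5, 15, 21, 23, 27, 32, 35, 37}
Set B = {4, 9, 31, 36}
A ∪ B includes all elements in either set.
Elements from A: {4, 5, 15, 21, 23, 27, 32, 35, 37}
Elements from B not already included: {9, 31, 36}
A ∪ B = {4, 5, 9, 15, 21, 23, 27, 31, 32, 35, 36, 37}

{4, 5, 9, 15, 21, 23, 27, 31, 32, 35, 36, 37}


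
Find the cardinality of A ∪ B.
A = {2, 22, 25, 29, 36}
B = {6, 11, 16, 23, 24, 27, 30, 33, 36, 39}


Set A = {2, 22, 25, 29, 36}, |A| = 5
Set B = {6, 11, 16, 23, 24, 27, 30, 33, 36, 39}, |B| = 10
A ∩ B = {36}, |A ∩ B| = 1
|A ∪ B| = |A| + |B| - |A ∩ B| = 5 + 10 - 1 = 14

14


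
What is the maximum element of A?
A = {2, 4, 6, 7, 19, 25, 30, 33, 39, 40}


Set A = {2, 4, 6, 7, 19, 25, 30, 33, 39, 40}
Elements in ascending order: 2, 4, 6, 7, 19, 25, 30, 33, 39, 40
The largest element is 40.

40


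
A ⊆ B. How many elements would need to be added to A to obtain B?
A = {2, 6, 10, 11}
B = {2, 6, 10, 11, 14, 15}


Set A = {2, 6, 10, 11}, |A| = 4
Set B = {2, 6, 10, 11, 14, 15}, |B| = 6
Since A ⊆ B: B \ A = {14, 15}
|B| - |A| = 6 - 4 = 2

2


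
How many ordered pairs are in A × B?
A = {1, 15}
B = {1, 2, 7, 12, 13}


Set A = {1, 15} has 2 elements.
Set B = {1, 2, 7, 12, 13} has 5 elements.
|A × B| = |A| × |B| = 2 × 5 = 10

10


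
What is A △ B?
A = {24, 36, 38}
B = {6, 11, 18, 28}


Set A = {24, 36, 38}
Set B = {6, 11, 18, 28}
A △ B = (A \ B) ∪ (B \ A)
Elements in A but not B: {24, 36, 38}
Elements in B but not A: {6, 11, 18, 28}
A △ B = {6, 11, 18, 24, 28, 36, 38}

{6, 11, 18, 24, 28, 36, 38}


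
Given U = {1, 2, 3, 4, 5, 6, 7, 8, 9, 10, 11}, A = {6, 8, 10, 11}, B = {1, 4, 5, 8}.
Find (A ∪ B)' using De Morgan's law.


U = {1, 2, 3, 4, 5, 6, 7, 8, 9, 10, 11}
A = {6, 8, 10, 11}, B = {1, 4, 5, 8}
A ∪ B = {1, 4, 5, 6, 8, 10, 11}
(A ∪ B)' = U \ (A ∪ B) = {2, 3, 7, 9}
Verification via A' ∩ B': A' = {1, 2, 3, 4, 5, 7, 9}, B' = {2, 3, 6, 7, 9, 10, 11}
A' ∩ B' = {2, 3, 7, 9} ✓

{2, 3, 7, 9}


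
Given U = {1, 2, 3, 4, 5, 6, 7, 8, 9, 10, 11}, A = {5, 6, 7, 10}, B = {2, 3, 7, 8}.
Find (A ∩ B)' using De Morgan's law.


U = {1, 2, 3, 4, 5, 6, 7, 8, 9, 10, 11}
A = {5, 6, 7, 10}, B = {2, 3, 7, 8}
A ∩ B = {7}
(A ∩ B)' = U \ (A ∩ B) = {1, 2, 3, 4, 5, 6, 8, 9, 10, 11}
Verification via A' ∪ B': A' = {1, 2, 3, 4, 8, 9, 11}, B' = {1, 4, 5, 6, 9, 10, 11}
A' ∪ B' = {1, 2, 3, 4, 5, 6, 8, 9, 10, 11} ✓

{1, 2, 3, 4, 5, 6, 8, 9, 10, 11}


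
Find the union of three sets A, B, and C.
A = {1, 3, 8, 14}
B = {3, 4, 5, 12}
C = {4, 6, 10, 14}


Set A = {1, 3, 8, 14}
Set B = {3, 4, 5, 12}
Set C = {4, 6, 10, 14}
First, A ∪ B = {1, 3, 4, 5, 8, 12, 14}
Then, (A ∪ B) ∪ C = {1, 3, 4, 5, 6, 8, 10, 12, 14}

{1, 3, 4, 5, 6, 8, 10, 12, 14}


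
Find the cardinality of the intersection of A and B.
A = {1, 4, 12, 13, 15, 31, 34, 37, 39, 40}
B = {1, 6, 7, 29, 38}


Set A = {1, 4, 12, 13, 15, 31, 34, 37, 39, 40}
Set B = {1, 6, 7, 29, 38}
A ∩ B = {1}
|A ∩ B| = 1

1


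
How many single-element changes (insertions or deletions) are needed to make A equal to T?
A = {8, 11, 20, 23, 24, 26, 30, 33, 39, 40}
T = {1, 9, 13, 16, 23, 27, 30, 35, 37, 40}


Set A = {8, 11, 20, 23, 24, 26, 30, 33, 39, 40}
Set T = {1, 9, 13, 16, 23, 27, 30, 35, 37, 40}
Elements to remove from A (in A, not in T): {8, 11, 20, 24, 26, 33, 39} → 7 removals
Elements to add to A (in T, not in A): {1, 9, 13, 16, 27, 35, 37} → 7 additions
Total edits = 7 + 7 = 14

14


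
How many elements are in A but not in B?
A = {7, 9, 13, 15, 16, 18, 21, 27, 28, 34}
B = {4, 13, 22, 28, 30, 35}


Set A = {7, 9, 13, 15, 16, 18, 21, 27, 28, 34}
Set B = {4, 13, 22, 28, 30, 35}
A \ B = {7, 9, 15, 16, 18, 21, 27, 34}
|A \ B| = 8

8


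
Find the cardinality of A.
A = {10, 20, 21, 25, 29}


Set A = {10, 20, 21, 25, 29}
Listing elements: 10, 20, 21, 25, 29
Counting: 5 elements
|A| = 5

5


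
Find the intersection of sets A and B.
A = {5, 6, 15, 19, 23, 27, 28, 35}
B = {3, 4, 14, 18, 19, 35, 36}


Set A = {5, 6, 15, 19, 23, 27, 28, 35}
Set B = {3, 4, 14, 18, 19, 35, 36}
A ∩ B includes only elements in both sets.
Check each element of A against B:
5 ✗, 6 ✗, 15 ✗, 19 ✓, 23 ✗, 27 ✗, 28 ✗, 35 ✓
A ∩ B = {19, 35}

{19, 35}


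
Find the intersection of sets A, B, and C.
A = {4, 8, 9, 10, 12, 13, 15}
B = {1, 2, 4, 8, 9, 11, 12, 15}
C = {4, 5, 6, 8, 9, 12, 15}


Set A = {4, 8, 9, 10, 12, 13, 15}
Set B = {1, 2, 4, 8, 9, 11, 12, 15}
Set C = {4, 5, 6, 8, 9, 12, 15}
First, A ∩ B = {4, 8, 9, 12, 15}
Then, (A ∩ B) ∩ C = {4, 8, 9, 12, 15}

{4, 8, 9, 12, 15}


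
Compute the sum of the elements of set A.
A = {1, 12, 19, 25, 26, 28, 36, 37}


Set A = {1, 12, 19, 25, 26, 28, 36, 37}
Sum = 1 + 12 + 19 + 25 + 26 + 28 + 36 + 37 = 184

184


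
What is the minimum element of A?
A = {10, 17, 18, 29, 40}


Set A = {10, 17, 18, 29, 40}
Elements in ascending order: 10, 17, 18, 29, 40
The smallest element is 10.

10


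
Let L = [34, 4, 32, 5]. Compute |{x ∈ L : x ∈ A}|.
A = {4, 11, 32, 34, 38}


Set A = {4, 11, 32, 34, 38}
Candidates: [34, 4, 32, 5]
Check each candidate:
34 ∈ A, 4 ∈ A, 32 ∈ A, 5 ∉ A
Count of candidates in A: 3

3


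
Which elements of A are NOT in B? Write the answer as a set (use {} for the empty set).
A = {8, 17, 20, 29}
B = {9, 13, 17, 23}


Set A = {8, 17, 20, 29}
Set B = {9, 13, 17, 23}
Check each element of A against B:
8 ∉ B (include), 17 ∈ B, 20 ∉ B (include), 29 ∉ B (include)
Elements of A not in B: {8, 20, 29}

{8, 20, 29}


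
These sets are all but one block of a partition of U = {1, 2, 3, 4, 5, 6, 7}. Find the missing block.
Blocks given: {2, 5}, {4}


U = {1, 2, 3, 4, 5, 6, 7}
Shown blocks: {2, 5}, {4}
A partition's blocks are pairwise disjoint and cover U, so the missing block = U \ (union of shown blocks).
Union of shown blocks: {2, 4, 5}
Missing block = U \ (union) = {1, 3, 6, 7}

{1, 3, 6, 7}


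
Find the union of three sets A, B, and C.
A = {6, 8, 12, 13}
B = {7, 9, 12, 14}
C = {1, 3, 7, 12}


Set A = {6, 8, 12, 13}
Set B = {7, 9, 12, 14}
Set C = {1, 3, 7, 12}
First, A ∪ B = {6, 7, 8, 9, 12, 13, 14}
Then, (A ∪ B) ∪ C = {1, 3, 6, 7, 8, 9, 12, 13, 14}

{1, 3, 6, 7, 8, 9, 12, 13, 14}


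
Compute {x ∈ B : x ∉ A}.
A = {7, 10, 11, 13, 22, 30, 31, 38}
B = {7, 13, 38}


Set A = {7, 10, 11, 13, 22, 30, 31, 38}
Set B = {7, 13, 38}
Check each element of B against A:
7 ∈ A, 13 ∈ A, 38 ∈ A
Elements of B not in A: {}

{}


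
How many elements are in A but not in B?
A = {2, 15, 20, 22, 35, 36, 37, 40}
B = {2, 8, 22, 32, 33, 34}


Set A = {2, 15, 20, 22, 35, 36, 37, 40}
Set B = {2, 8, 22, 32, 33, 34}
A \ B = {15, 20, 35, 36, 37, 40}
|A \ B| = 6

6


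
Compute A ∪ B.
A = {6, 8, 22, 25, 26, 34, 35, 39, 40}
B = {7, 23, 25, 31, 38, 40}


Set A = {6, 8, 22, 25, 26, 34, 35, 39, 40}
Set B = {7, 23, 25, 31, 38, 40}
A ∪ B includes all elements in either set.
Elements from A: {6, 8, 22, 25, 26, 34, 35, 39, 40}
Elements from B not already included: {7, 23, 31, 38}
A ∪ B = {6, 7, 8, 22, 23, 25, 26, 31, 34, 35, 38, 39, 40}

{6, 7, 8, 22, 23, 25, 26, 31, 34, 35, 38, 39, 40}


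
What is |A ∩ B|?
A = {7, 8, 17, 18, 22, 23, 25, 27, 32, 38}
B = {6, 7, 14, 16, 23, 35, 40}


Set A = {7, 8, 17, 18, 22, 23, 25, 27, 32, 38}
Set B = {6, 7, 14, 16, 23, 35, 40}
A ∩ B = {7, 23}
|A ∩ B| = 2

2


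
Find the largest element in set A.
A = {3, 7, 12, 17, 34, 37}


Set A = {3, 7, 12, 17, 34, 37}
Elements in ascending order: 3, 7, 12, 17, 34, 37
The largest element is 37.

37


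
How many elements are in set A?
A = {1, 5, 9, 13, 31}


Set A = {1, 5, 9, 13, 31}
Listing elements: 1, 5, 9, 13, 31
Counting: 5 elements
|A| = 5

5


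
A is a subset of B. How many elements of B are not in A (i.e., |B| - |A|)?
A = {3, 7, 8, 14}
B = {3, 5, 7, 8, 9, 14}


Set A = {3, 7, 8, 14}, |A| = 4
Set B = {3, 5, 7, 8, 9, 14}, |B| = 6
Since A ⊆ B: B \ A = {5, 9}
|B| - |A| = 6 - 4 = 2

2


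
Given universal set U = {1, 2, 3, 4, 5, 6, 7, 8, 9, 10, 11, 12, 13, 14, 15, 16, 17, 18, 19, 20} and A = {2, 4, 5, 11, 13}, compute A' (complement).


Universal set U = {1, 2, 3, 4, 5, 6, 7, 8, 9, 10, 11, 12, 13, 14, 15, 16, 17, 18, 19, 20}
Set A = {2, 4, 5, 11, 13}
A' = U \ A = elements in U but not in A
Checking each element of U:
1 (not in A, include), 2 (in A, exclude), 3 (not in A, include), 4 (in A, exclude), 5 (in A, exclude), 6 (not in A, include), 7 (not in A, include), 8 (not in A, include), 9 (not in A, include), 10 (not in A, include), 11 (in A, exclude), 12 (not in A, include), 13 (in A, exclude), 14 (not in A, include), 15 (not in A, include), 16 (not in A, include), 17 (not in A, include), 18 (not in A, include), 19 (not in A, include), 20 (not in A, include)
A' = {1, 3, 6, 7, 8, 9, 10, 12, 14, 15, 16, 17, 18, 19, 20}

{1, 3, 6, 7, 8, 9, 10, 12, 14, 15, 16, 17, 18, 19, 20}


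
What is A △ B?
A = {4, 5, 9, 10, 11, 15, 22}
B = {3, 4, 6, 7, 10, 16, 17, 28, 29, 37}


Set A = {4, 5, 9, 10, 11, 15, 22}
Set B = {3, 4, 6, 7, 10, 16, 17, 28, 29, 37}
A △ B = (A \ B) ∪ (B \ A)
Elements in A but not B: {5, 9, 11, 15, 22}
Elements in B but not A: {3, 6, 7, 16, 17, 28, 29, 37}
A △ B = {3, 5, 6, 7, 9, 11, 15, 16, 17, 22, 28, 29, 37}

{3, 5, 6, 7, 9, 11, 15, 16, 17, 22, 28, 29, 37}


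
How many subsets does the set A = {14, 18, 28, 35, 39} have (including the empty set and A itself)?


Set A = {14, 18, 28, 35, 39}
|A| = 5
The power set P(A) contains all subsets of A.
|P(A)| = 2^|A| = 2^5 = 32

32


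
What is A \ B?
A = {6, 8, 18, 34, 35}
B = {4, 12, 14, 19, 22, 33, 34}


Set A = {6, 8, 18, 34, 35}
Set B = {4, 12, 14, 19, 22, 33, 34}
A \ B includes elements in A that are not in B.
Check each element of A:
6 (not in B, keep), 8 (not in B, keep), 18 (not in B, keep), 34 (in B, remove), 35 (not in B, keep)
A \ B = {6, 8, 18, 35}

{6, 8, 18, 35}


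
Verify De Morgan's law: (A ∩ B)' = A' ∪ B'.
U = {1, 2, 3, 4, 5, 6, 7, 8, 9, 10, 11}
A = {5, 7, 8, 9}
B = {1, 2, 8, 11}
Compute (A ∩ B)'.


U = {1, 2, 3, 4, 5, 6, 7, 8, 9, 10, 11}
A = {5, 7, 8, 9}, B = {1, 2, 8, 11}
A ∩ B = {8}
(A ∩ B)' = U \ (A ∩ B) = {1, 2, 3, 4, 5, 6, 7, 9, 10, 11}
Verification via A' ∪ B': A' = {1, 2, 3, 4, 6, 10, 11}, B' = {3, 4, 5, 6, 7, 9, 10}
A' ∪ B' = {1, 2, 3, 4, 5, 6, 7, 9, 10, 11} ✓

{1, 2, 3, 4, 5, 6, 7, 9, 10, 11}


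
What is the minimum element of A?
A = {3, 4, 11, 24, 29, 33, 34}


Set A = {3, 4, 11, 24, 29, 33, 34}
Elements in ascending order: 3, 4, 11, 24, 29, 33, 34
The smallest element is 3.

3


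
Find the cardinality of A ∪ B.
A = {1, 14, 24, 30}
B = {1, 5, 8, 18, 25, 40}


Set A = {1, 14, 24, 30}, |A| = 4
Set B = {1, 5, 8, 18, 25, 40}, |B| = 6
A ∩ B = {1}, |A ∩ B| = 1
|A ∪ B| = |A| + |B| - |A ∩ B| = 4 + 6 - 1 = 9

9


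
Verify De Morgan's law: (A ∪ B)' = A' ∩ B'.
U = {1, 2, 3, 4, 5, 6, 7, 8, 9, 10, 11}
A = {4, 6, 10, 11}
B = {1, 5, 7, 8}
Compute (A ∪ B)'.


U = {1, 2, 3, 4, 5, 6, 7, 8, 9, 10, 11}
A = {4, 6, 10, 11}, B = {1, 5, 7, 8}
A ∪ B = {1, 4, 5, 6, 7, 8, 10, 11}
(A ∪ B)' = U \ (A ∪ B) = {2, 3, 9}
Verification via A' ∩ B': A' = {1, 2, 3, 5, 7, 8, 9}, B' = {2, 3, 4, 6, 9, 10, 11}
A' ∩ B' = {2, 3, 9} ✓

{2, 3, 9}


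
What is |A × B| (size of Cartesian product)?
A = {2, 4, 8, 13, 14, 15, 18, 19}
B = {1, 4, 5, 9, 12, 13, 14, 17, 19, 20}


Set A = {2, 4, 8, 13, 14, 15, 18, 19} has 8 elements.
Set B = {1, 4, 5, 9, 12, 13, 14, 17, 19, 20} has 10 elements.
|A × B| = |A| × |B| = 8 × 10 = 80

80


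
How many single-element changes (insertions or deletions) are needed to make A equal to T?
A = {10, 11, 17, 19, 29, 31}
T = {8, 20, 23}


Set A = {10, 11, 17, 19, 29, 31}
Set T = {8, 20, 23}
Elements to remove from A (in A, not in T): {10, 11, 17, 19, 29, 31} → 6 removals
Elements to add to A (in T, not in A): {8, 20, 23} → 3 additions
Total edits = 6 + 3 = 9

9


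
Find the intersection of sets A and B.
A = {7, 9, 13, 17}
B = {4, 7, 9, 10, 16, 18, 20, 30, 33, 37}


Set A = {7, 9, 13, 17}
Set B = {4, 7, 9, 10, 16, 18, 20, 30, 33, 37}
A ∩ B includes only elements in both sets.
Check each element of A against B:
7 ✓, 9 ✓, 13 ✗, 17 ✗
A ∩ B = {7, 9}

{7, 9}


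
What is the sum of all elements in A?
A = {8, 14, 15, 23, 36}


Set A = {8, 14, 15, 23, 36}
Sum = 8 + 14 + 15 + 23 + 36 = 96

96


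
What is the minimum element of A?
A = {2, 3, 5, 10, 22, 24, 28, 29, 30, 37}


Set A = {2, 3, 5, 10, 22, 24, 28, 29, 30, 37}
Elements in ascending order: 2, 3, 5, 10, 22, 24, 28, 29, 30, 37
The smallest element is 2.

2


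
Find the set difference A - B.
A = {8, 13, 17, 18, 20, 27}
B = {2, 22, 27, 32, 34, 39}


Set A = {8, 13, 17, 18, 20, 27}
Set B = {2, 22, 27, 32, 34, 39}
A \ B includes elements in A that are not in B.
Check each element of A:
8 (not in B, keep), 13 (not in B, keep), 17 (not in B, keep), 18 (not in B, keep), 20 (not in B, keep), 27 (in B, remove)
A \ B = {8, 13, 17, 18, 20}

{8, 13, 17, 18, 20}


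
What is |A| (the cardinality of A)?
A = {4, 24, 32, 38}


Set A = {4, 24, 32, 38}
Listing elements: 4, 24, 32, 38
Counting: 4 elements
|A| = 4

4


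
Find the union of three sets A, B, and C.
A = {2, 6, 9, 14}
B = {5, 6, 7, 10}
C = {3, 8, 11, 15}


Set A = {2, 6, 9, 14}
Set B = {5, 6, 7, 10}
Set C = {3, 8, 11, 15}
First, A ∪ B = {2, 5, 6, 7, 9, 10, 14}
Then, (A ∪ B) ∪ C = {2, 3, 5, 6, 7, 8, 9, 10, 11, 14, 15}

{2, 3, 5, 6, 7, 8, 9, 10, 11, 14, 15}


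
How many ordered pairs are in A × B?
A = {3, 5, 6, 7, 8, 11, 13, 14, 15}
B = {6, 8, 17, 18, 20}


Set A = {3, 5, 6, 7, 8, 11, 13, 14, 15} has 9 elements.
Set B = {6, 8, 17, 18, 20} has 5 elements.
|A × B| = |A| × |B| = 9 × 5 = 45

45


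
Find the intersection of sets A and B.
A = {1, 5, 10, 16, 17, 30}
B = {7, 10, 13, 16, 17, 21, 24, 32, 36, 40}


Set A = {1, 5, 10, 16, 17, 30}
Set B = {7, 10, 13, 16, 17, 21, 24, 32, 36, 40}
A ∩ B includes only elements in both sets.
Check each element of A against B:
1 ✗, 5 ✗, 10 ✓, 16 ✓, 17 ✓, 30 ✗
A ∩ B = {10, 16, 17}

{10, 16, 17}


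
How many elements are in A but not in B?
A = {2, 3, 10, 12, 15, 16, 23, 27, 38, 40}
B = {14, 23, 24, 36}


Set A = {2, 3, 10, 12, 15, 16, 23, 27, 38, 40}
Set B = {14, 23, 24, 36}
A \ B = {2, 3, 10, 12, 15, 16, 27, 38, 40}
|A \ B| = 9

9


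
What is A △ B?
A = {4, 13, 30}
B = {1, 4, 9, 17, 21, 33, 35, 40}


Set A = {4, 13, 30}
Set B = {1, 4, 9, 17, 21, 33, 35, 40}
A △ B = (A \ B) ∪ (B \ A)
Elements in A but not B: {13, 30}
Elements in B but not A: {1, 9, 17, 21, 33, 35, 40}
A △ B = {1, 9, 13, 17, 21, 30, 33, 35, 40}

{1, 9, 13, 17, 21, 30, 33, 35, 40}


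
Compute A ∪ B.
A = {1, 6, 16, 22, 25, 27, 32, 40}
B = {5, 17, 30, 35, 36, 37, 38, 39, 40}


Set A = {1, 6, 16, 22, 25, 27, 32, 40}
Set B = {5, 17, 30, 35, 36, 37, 38, 39, 40}
A ∪ B includes all elements in either set.
Elements from A: {1, 6, 16, 22, 25, 27, 32, 40}
Elements from B not already included: {5, 17, 30, 35, 36, 37, 38, 39}
A ∪ B = {1, 5, 6, 16, 17, 22, 25, 27, 30, 32, 35, 36, 37, 38, 39, 40}

{1, 5, 6, 16, 17, 22, 25, 27, 30, 32, 35, 36, 37, 38, 39, 40}


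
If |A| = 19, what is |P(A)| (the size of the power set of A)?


The set has 19 elements.
The power set contains all possible subsets.
|P(A)| = 2^|A| = 2^19 = 524288

524288


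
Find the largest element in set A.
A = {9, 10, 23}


Set A = {9, 10, 23}
Elements in ascending order: 9, 10, 23
The largest element is 23.

23


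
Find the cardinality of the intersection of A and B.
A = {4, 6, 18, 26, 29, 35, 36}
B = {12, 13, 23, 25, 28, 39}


Set A = {4, 6, 18, 26, 29, 35, 36}
Set B = {12, 13, 23, 25, 28, 39}
A ∩ B = {}
|A ∩ B| = 0

0


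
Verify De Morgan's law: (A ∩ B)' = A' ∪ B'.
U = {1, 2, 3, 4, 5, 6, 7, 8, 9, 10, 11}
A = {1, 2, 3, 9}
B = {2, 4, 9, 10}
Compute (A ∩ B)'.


U = {1, 2, 3, 4, 5, 6, 7, 8, 9, 10, 11}
A = {1, 2, 3, 9}, B = {2, 4, 9, 10}
A ∩ B = {2, 9}
(A ∩ B)' = U \ (A ∩ B) = {1, 3, 4, 5, 6, 7, 8, 10, 11}
Verification via A' ∪ B': A' = {4, 5, 6, 7, 8, 10, 11}, B' = {1, 3, 5, 6, 7, 8, 11}
A' ∪ B' = {1, 3, 4, 5, 6, 7, 8, 10, 11} ✓

{1, 3, 4, 5, 6, 7, 8, 10, 11}


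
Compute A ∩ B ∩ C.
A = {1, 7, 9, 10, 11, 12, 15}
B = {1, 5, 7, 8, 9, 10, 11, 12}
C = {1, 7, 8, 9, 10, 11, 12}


Set A = {1, 7, 9, 10, 11, 12, 15}
Set B = {1, 5, 7, 8, 9, 10, 11, 12}
Set C = {1, 7, 8, 9, 10, 11, 12}
First, A ∩ B = {1, 7, 9, 10, 11, 12}
Then, (A ∩ B) ∩ C = {1, 7, 9, 10, 11, 12}

{1, 7, 9, 10, 11, 12}
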